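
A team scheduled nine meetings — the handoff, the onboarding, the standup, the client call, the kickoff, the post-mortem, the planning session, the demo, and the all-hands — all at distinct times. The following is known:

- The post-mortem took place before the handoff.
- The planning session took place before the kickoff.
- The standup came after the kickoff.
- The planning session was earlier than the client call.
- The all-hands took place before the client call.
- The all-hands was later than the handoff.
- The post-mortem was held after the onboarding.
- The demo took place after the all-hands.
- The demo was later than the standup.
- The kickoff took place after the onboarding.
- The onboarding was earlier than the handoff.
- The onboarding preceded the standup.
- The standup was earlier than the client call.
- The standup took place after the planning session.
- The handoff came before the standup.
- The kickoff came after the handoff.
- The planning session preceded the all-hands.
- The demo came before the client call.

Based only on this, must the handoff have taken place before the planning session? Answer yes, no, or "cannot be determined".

cannot be determined

No chain of stated constraints runs from the handoff to the planning session, and none runs from the planning session to the handoff either.
So the relative order of the handoff and the planning session is not fixed by the given facts.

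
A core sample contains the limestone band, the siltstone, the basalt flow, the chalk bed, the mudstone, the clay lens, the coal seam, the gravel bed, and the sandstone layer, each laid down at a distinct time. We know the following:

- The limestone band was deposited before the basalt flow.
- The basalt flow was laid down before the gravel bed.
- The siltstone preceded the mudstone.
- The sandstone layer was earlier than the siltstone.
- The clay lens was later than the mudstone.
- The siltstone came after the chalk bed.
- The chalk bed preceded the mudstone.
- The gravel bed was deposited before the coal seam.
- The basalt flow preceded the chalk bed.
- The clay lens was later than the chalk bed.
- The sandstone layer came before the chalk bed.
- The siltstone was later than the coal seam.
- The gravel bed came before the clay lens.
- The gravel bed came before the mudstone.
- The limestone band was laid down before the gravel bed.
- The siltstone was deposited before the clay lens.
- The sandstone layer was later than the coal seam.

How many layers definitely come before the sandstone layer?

4

Directly stated before the sandstone layer: the coal seam.
The basalt flow reaches the sandstone layer via the basalt flow → the gravel bed → the coal seam → the sandstone layer.
The gravel bed reaches the sandstone layer via the gravel bed → the coal seam → the sandstone layer.
The limestone band reaches the sandstone layer via the limestone band → the gravel bed → the coal seam → the sandstone layer.
No chain forces the mudstone (or any of the others) ahead of the sandstone layer.
That's the basalt flow, the coal seam, the gravel bed, and the limestone band — 4 in all.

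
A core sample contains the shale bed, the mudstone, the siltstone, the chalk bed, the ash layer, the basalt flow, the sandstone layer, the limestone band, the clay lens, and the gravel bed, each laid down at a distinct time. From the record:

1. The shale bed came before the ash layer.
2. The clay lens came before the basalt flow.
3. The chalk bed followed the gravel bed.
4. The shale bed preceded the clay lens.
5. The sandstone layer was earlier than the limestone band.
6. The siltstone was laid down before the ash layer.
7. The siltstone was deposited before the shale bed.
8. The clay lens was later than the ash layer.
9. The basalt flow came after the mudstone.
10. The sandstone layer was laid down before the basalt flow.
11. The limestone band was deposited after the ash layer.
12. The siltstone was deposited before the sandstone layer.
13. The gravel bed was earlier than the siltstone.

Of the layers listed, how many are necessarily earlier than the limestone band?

5

Directly stated before the limestone band: the ash layer and the sandstone layer.
The gravel bed reaches the limestone band via the gravel bed → the siltstone → the ash layer → the limestone band.
The shale bed reaches the limestone band via the shale bed → the ash layer → the limestone band.
The siltstone reaches the limestone band via the siltstone → the ash layer → the limestone band.
No chain forces the clay lens (or any of the others) ahead of the limestone band.
That's the ash layer, the gravel bed, the sandstone layer, the shale bed, and the siltstone — 5 in all.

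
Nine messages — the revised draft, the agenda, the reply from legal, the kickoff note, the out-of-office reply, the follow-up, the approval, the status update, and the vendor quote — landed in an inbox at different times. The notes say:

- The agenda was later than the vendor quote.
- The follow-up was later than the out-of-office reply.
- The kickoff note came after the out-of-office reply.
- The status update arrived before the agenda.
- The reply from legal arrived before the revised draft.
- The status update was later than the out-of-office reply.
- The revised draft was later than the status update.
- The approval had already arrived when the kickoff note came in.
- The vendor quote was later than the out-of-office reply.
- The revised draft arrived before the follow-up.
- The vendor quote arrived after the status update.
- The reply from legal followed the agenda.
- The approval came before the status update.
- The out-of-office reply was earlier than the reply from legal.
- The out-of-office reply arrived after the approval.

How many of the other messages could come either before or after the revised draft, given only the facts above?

Forced before the revised draft: the agenda, the approval, the out-of-office reply, the reply from legal, the status update, and the vendor quote; forced after the revised draft: the follow-up.
That leaves the kickoff note with no forced order relative to the revised draft — 1.

1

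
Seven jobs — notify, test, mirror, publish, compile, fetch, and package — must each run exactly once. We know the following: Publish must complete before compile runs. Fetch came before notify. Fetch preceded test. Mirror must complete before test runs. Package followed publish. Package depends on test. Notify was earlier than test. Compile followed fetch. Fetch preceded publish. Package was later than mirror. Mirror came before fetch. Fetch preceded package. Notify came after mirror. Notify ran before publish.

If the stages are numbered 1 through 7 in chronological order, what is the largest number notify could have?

Notify must come before compile, package, publish, and test — 4 stages forced after it.
Everything else can be placed before notify in some valid order, so notify can sit as late as position 7 − 4 = 3.

3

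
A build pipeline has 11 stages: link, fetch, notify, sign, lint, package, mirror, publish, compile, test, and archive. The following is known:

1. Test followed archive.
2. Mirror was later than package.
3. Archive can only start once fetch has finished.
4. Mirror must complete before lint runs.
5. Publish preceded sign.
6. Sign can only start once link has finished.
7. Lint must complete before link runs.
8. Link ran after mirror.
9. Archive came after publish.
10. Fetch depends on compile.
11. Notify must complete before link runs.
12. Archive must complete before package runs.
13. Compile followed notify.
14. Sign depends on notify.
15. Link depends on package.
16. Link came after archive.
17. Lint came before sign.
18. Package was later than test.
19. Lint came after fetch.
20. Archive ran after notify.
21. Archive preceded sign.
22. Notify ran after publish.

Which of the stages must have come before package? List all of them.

archive, compile, fetch, notify, publish, test

Directly stated before package: archive and test.
Compile reaches package via compile → fetch → archive → package.
Fetch reaches package via fetch → archive → package.
Notify reaches package via notify → archive → package.
Likewise publish reaches package by chaining the stated constraints.
No chain forces link (or any of the others) ahead of package.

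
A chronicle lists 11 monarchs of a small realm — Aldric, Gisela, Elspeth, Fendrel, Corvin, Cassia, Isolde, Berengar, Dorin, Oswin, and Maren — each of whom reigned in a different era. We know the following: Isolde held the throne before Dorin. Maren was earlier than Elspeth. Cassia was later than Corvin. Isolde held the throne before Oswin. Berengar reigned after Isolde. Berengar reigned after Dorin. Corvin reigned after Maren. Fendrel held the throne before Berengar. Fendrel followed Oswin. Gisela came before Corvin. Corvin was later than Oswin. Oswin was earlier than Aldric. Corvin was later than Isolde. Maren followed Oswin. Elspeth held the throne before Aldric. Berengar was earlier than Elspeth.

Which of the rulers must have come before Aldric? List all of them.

Directly stated before Aldric: Elspeth and Oswin.
Berengar reaches Aldric via Berengar → Elspeth → Aldric.
Dorin reaches Aldric via Dorin → Berengar → Elspeth → Aldric.
Fendrel reaches Aldric via Fendrel → Berengar → Elspeth → Aldric.
Likewise Isolde and Maren each reach Aldric by chaining the stated constraints.
No chain forces Corvin (or any of the others) ahead of Aldric.

Berengar, Dorin, Elspeth, Fendrel, Isolde, Maren, Oswin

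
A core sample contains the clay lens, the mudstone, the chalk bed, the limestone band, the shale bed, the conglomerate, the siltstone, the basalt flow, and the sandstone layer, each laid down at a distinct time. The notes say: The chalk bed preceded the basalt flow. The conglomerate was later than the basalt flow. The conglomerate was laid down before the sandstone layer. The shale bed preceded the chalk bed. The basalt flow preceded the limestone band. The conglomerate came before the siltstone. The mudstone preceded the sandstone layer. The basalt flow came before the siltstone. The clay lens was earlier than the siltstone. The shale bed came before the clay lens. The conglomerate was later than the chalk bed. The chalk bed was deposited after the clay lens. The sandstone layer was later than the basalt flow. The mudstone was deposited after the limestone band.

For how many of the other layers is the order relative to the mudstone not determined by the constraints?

2

Forced before the mudstone: the basalt flow, the chalk bed, the clay lens, the limestone band, and the shale bed; forced after the mudstone: the sandstone layer.
That leaves the conglomerate and the siltstone with no forced order relative to the mudstone — 2.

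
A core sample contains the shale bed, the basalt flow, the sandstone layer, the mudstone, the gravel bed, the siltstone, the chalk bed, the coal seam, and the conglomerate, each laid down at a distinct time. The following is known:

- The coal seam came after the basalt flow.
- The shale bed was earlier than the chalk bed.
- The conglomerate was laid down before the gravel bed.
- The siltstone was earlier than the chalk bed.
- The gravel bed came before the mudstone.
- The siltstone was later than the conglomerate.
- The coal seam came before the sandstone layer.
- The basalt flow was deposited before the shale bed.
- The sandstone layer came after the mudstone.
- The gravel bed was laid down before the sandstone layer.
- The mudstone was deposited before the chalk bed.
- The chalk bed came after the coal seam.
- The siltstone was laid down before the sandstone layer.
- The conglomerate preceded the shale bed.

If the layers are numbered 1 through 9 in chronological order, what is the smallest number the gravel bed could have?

2

The conglomerate must come before the gravel bed — 1 forced predecessor.
Nothing else is forced ahead of the gravel bed, so its earliest slot is position 1 + 1 = 2.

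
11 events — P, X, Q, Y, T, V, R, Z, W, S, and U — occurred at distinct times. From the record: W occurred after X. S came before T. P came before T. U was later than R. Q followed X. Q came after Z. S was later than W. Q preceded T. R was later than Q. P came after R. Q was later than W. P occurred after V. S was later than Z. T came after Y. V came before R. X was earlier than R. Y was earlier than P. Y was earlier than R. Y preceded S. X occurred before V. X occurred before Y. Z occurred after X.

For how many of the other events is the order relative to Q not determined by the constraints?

Forced before Q: W, X, and Z; forced after Q: P, R, T, and U.
That leaves S, V, and Y with no forced order relative to Q — 3.

3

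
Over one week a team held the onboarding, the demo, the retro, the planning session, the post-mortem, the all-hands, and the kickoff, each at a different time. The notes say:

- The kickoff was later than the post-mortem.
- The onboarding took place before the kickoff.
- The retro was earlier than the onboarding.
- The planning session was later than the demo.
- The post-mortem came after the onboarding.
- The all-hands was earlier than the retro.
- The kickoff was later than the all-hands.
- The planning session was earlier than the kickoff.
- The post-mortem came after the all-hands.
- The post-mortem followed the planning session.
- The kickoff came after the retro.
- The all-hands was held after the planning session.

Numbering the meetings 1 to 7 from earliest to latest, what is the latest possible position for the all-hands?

3

The all-hands must come before the kickoff, the onboarding, the post-mortem, and the retro — 4 meetings forced after it.
Everything else can be placed before the all-hands in some valid order, so the all-hands can sit as late as position 7 − 4 = 3.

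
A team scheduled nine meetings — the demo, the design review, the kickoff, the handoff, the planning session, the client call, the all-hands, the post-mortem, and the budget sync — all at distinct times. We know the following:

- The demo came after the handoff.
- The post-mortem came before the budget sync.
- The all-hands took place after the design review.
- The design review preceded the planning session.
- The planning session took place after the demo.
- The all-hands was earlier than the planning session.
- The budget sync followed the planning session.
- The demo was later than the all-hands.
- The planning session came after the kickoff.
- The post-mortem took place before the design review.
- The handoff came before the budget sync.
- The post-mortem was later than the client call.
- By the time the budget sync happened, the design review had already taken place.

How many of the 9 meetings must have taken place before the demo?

Directly stated before the demo: the all-hands and the handoff.
The client call reaches the demo via the client call → the post-mortem → the design review → the all-hands → the demo.
The design review reaches the demo via the design review → the all-hands → the demo.
The post-mortem reaches the demo via the post-mortem → the design review → the all-hands → the demo.
That's the all-hands, the client call, the design review, the handoff, and the post-mortem — 5 in all.

5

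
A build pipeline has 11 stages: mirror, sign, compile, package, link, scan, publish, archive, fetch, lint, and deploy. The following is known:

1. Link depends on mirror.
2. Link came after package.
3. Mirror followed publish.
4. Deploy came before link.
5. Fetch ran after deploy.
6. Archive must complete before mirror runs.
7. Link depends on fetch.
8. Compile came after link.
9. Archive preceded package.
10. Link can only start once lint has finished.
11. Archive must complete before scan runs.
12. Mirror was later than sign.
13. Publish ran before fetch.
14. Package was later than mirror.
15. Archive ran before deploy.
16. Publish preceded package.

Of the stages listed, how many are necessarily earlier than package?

Directly stated before package: archive, mirror, and publish.
Sign reaches package via sign → mirror → package.
No chain forces compile (or any of the others) ahead of package.
That's archive, mirror, publish, and sign — 4 in all.

4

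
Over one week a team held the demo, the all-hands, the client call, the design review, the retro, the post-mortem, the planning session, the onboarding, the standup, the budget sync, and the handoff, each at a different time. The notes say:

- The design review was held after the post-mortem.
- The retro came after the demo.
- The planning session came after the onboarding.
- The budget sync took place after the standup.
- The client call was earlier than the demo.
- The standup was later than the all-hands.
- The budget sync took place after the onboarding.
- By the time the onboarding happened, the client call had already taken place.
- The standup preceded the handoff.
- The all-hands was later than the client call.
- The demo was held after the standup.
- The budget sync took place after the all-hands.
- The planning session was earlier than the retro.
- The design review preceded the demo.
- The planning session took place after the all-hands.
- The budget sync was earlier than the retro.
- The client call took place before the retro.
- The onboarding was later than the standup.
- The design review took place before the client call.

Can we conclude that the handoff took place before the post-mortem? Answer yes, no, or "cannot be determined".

Tracing the constraints gives the post-mortem → the design review → the client call → the all-hands → the standup → the handoff, so the post-mortem must come before the handoff.
That means the handoff cannot be before the post-mortem.

no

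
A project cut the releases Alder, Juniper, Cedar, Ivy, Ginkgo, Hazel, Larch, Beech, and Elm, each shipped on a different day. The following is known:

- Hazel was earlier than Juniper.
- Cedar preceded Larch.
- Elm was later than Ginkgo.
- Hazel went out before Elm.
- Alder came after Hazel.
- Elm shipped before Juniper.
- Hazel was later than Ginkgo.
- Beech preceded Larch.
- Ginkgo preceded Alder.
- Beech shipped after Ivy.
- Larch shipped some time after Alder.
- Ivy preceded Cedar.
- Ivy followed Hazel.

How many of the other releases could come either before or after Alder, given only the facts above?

Forced before Alder: Ginkgo and Hazel; forced after Alder: Larch.
That leaves Beech, Cedar, Elm, Ivy, and Juniper with no forced order relative to Alder — 5.

5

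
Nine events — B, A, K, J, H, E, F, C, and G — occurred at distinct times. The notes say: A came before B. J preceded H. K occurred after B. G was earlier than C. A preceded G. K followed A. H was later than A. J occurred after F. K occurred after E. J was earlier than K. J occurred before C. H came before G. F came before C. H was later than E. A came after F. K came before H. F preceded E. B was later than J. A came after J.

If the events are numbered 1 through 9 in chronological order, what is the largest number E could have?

5

E must come before C, G, H, and K — 4 events forced after it.
Everything else can be placed before E in some valid order, so E can sit as late as position 9 − 4 = 5.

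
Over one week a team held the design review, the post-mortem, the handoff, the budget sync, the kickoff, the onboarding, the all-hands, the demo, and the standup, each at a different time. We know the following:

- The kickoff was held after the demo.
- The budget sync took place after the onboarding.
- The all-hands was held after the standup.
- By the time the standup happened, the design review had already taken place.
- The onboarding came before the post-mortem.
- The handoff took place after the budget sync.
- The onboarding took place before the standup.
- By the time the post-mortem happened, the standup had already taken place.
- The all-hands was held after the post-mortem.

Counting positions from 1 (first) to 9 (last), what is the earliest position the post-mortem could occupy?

The design review, the onboarding, and the standup must all come before the post-mortem — 3 forced predecessors.
Nothing else is forced ahead of the post-mortem, so its earliest slot is position 3 + 1 = 4.

4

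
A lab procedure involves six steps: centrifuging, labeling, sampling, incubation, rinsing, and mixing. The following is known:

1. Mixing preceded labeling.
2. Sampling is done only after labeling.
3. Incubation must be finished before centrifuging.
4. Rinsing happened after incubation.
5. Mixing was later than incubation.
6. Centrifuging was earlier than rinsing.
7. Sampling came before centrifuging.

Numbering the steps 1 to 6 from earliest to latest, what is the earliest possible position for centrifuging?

5

Incubation, labeling, mixing, and sampling must all come before centrifuging — 4 forced predecessors.
Nothing else is forced ahead of centrifuging, so its earliest slot is position 4 + 1 = 5.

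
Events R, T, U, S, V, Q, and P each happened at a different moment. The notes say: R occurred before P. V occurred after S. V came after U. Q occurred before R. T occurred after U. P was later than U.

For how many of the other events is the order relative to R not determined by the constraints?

4

Forced before R: Q; forced after R: P.
That leaves S, T, U, and V with no forced order relative to R — 4.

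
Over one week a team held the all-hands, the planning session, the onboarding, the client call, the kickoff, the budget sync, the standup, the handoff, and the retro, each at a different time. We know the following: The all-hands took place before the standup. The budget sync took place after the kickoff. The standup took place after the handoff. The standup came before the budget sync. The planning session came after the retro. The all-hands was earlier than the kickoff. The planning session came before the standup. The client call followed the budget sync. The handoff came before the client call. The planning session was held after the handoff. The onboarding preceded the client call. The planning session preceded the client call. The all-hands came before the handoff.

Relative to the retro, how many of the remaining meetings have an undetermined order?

Forced after the retro: the budget sync, the client call, the planning session, and the standup.
That leaves the all-hands, the handoff, the kickoff, and the onboarding with no forced order relative to the retro — 4.

4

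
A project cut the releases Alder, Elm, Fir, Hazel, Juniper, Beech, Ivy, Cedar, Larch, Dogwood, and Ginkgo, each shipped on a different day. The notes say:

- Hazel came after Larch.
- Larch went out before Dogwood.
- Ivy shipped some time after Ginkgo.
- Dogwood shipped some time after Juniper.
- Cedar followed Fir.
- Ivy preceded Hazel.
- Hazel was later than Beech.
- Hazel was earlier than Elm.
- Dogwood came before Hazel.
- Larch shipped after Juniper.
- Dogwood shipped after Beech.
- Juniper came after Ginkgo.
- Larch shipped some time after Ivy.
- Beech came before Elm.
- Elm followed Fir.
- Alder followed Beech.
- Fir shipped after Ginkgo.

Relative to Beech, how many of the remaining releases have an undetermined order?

Forced after Beech: Alder, Dogwood, Elm, and Hazel.
That leaves Cedar, Fir, Ginkgo, Ivy, Juniper, and Larch with no forced order relative to Beech — 6.

6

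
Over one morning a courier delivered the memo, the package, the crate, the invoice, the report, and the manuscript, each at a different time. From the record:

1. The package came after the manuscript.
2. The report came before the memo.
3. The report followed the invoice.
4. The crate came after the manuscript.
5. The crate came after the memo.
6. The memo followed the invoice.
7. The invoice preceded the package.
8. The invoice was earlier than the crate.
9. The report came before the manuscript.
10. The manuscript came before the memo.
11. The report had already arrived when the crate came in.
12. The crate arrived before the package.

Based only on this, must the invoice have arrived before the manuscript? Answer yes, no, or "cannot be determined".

yes

Chain the constraints: the invoice → the report → the manuscript. Each link is directly stated, so the invoice comes before the manuscript.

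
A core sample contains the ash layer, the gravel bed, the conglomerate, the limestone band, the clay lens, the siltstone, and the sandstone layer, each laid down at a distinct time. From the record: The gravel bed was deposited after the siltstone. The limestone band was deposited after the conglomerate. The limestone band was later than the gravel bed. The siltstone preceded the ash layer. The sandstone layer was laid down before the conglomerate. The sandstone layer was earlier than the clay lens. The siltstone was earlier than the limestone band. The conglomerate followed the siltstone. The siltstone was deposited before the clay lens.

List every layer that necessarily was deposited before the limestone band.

Directly stated before the limestone band: the conglomerate, the gravel bed, and the siltstone.
The sandstone layer reaches the limestone band via the sandstone layer → the conglomerate → the limestone band.
No chain forces the ash layer (or any of the others) ahead of the limestone band.

the conglomerate, the gravel bed, the sandstone layer, the siltstone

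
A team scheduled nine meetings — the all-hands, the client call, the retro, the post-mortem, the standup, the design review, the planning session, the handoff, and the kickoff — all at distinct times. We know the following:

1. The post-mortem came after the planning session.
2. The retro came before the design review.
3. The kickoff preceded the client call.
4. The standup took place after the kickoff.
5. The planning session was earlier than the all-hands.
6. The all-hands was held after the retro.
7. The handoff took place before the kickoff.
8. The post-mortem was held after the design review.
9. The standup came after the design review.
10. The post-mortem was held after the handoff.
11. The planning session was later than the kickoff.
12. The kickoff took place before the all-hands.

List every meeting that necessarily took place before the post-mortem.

the design review, the handoff, the kickoff, the planning session, the retro

Directly stated before the post-mortem: the design review, the handoff, and the planning session.
The kickoff reaches the post-mortem via the kickoff → the planning session → the post-mortem.
The retro reaches the post-mortem via the retro → the design review → the post-mortem.
No chain forces the client call (or any of the others) ahead of the post-mortem.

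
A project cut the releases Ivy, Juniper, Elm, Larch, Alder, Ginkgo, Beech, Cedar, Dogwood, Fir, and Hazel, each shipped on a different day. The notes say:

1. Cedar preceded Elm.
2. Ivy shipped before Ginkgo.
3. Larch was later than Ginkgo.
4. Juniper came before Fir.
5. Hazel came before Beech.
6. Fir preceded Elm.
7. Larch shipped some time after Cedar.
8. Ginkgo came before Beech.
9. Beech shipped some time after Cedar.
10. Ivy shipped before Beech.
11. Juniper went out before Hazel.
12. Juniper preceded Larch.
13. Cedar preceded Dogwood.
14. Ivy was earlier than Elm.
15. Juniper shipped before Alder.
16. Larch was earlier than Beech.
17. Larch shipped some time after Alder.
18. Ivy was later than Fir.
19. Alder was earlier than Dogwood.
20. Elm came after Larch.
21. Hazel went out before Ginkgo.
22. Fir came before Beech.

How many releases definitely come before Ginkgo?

4

Directly stated before Ginkgo: Hazel and Ivy.
Fir reaches Ginkgo via Fir → Ivy → Ginkgo.
Juniper reaches Ginkgo via Juniper → Hazel → Ginkgo.
No chain forces Cedar (or any of the others) ahead of Ginkgo.
That's Fir, Hazel, Ivy, and Juniper — 4 in all.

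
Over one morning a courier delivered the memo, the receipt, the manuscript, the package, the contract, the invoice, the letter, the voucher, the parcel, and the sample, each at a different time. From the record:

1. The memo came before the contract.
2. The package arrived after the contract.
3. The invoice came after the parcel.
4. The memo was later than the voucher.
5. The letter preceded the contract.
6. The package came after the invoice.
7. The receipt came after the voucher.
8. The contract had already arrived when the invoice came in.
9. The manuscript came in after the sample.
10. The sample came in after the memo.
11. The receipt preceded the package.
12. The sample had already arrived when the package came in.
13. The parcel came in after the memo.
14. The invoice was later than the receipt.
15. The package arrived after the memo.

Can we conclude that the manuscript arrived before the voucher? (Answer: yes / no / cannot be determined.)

Tracing the constraints gives the voucher → the memo → the sample → the manuscript, so the voucher must come before the manuscript.
That means the manuscript cannot be before the voucher.

no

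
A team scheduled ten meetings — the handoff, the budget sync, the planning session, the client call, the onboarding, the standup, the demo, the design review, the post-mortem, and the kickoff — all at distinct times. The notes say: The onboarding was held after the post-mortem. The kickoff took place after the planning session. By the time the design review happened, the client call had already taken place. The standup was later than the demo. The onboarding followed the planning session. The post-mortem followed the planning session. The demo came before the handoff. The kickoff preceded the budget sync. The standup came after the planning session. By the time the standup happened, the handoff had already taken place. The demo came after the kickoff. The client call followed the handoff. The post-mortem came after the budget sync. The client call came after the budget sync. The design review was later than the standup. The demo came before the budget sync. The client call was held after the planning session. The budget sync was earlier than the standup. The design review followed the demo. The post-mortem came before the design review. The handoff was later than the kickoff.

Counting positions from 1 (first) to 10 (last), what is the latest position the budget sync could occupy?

The budget sync must come before the client call, the design review, the onboarding, the post-mortem, and the standup — 5 meetings forced after it.
Everything else can be placed before the budget sync in some valid order, so the budget sync can sit as late as position 10 − 5 = 5.

5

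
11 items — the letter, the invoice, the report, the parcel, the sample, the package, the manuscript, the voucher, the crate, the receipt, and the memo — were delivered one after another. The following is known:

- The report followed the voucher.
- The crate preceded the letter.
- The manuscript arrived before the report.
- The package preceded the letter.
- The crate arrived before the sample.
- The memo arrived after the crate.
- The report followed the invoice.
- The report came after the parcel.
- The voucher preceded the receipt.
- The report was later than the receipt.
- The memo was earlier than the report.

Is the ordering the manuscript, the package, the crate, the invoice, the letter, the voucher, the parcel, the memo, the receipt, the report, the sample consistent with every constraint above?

yes

Check each stated constraint against the proposed order — e.g. the crate is ahead of the sample; the manuscript is ahead of the report. Every pair is in the required order; nothing is violated.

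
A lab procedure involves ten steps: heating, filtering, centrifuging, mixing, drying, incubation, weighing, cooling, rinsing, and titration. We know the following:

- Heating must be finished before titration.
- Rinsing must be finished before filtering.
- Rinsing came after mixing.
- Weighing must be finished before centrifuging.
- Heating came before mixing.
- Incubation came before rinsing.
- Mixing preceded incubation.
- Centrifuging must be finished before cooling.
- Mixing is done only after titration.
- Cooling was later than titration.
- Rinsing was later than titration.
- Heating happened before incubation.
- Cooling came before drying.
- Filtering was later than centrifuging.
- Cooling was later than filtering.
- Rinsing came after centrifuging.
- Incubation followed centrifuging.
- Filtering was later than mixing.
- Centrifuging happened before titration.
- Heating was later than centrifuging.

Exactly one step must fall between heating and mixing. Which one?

Tracing the constraints gives heating → titration → mixing, so titration sits after heating and before mixing.
No other step is forced both after heating and before mixing.

titration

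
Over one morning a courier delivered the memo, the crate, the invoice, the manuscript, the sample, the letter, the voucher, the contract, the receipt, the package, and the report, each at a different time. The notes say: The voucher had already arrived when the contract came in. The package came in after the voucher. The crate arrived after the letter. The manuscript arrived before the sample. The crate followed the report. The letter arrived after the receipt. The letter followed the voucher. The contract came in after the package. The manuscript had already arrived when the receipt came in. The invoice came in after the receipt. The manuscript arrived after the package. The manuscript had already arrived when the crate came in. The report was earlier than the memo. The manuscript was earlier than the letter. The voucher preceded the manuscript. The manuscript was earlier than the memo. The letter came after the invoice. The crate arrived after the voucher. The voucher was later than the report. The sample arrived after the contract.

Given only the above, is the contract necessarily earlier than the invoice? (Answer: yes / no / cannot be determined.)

cannot be determined

No chain of stated constraints runs from the contract to the invoice, and none runs from the invoice to the contract either.
So the relative order of the contract and the invoice is not fixed by the given facts.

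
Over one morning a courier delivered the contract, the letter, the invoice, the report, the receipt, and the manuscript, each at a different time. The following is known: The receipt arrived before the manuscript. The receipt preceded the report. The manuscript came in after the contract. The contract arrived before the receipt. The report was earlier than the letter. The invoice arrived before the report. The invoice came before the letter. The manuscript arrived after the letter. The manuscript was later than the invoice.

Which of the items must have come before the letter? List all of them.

Directly stated before the letter: the invoice and the report.
The contract reaches the letter via the contract → the receipt → the report → the letter.
The receipt reaches the letter via the receipt → the report → the letter.

the contract, the invoice, the receipt, the report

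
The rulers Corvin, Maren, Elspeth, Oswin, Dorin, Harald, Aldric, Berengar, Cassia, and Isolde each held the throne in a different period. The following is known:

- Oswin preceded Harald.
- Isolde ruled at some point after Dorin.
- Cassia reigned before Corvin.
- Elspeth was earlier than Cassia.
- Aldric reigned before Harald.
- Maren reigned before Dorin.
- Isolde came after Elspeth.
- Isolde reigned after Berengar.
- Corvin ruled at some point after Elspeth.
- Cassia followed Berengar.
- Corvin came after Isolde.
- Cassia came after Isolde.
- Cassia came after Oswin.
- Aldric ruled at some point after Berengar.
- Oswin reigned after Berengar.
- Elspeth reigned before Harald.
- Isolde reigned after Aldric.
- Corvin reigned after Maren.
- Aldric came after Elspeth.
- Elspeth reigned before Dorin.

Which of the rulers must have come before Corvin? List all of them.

Directly stated before Corvin: Cassia, Elspeth, Isolde, and Maren.
Aldric reaches Corvin via Aldric → Isolde → Corvin.
Berengar reaches Corvin via Berengar → Cassia → Corvin.
Dorin reaches Corvin via Dorin → Isolde → Corvin.
Likewise Oswin reaches Corvin by chaining the stated constraints.
No chain forces Harald ahead of Corvin.

Aldric, Berengar, Cassia, Dorin, Elspeth, Isolde, Maren, Oswin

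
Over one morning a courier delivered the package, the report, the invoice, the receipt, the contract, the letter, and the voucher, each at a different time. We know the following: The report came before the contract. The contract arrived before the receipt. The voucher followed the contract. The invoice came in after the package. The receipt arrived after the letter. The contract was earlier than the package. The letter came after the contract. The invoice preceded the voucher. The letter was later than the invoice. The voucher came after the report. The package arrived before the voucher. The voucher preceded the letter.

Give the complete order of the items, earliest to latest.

the report, the contract, the package, the invoice, the voucher, the letter, the receipt

The constraints fix every adjacent pair, so only one ordering works:
the report → the contract → the package → the invoice → the voucher → the letter → the receipt.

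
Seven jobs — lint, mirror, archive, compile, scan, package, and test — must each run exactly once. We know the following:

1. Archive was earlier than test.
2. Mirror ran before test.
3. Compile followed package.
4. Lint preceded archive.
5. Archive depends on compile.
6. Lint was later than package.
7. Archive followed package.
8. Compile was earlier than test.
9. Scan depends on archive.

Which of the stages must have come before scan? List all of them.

Directly stated before scan: archive.
Compile reaches scan via compile → archive → scan.
Lint reaches scan via lint → archive → scan.
Package reaches scan via package → archive → scan.

archive, compile, lint, package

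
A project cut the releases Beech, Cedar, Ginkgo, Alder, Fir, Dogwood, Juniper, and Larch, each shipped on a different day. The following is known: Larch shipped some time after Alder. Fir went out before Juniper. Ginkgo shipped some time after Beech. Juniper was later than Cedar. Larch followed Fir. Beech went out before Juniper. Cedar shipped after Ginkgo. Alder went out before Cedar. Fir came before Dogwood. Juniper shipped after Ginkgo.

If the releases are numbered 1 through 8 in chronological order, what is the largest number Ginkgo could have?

Ginkgo must come before Cedar and Juniper — 2 releases forced after it.
Everything else can be placed before Ginkgo in some valid order, so Ginkgo can sit as late as position 8 − 2 = 6.

6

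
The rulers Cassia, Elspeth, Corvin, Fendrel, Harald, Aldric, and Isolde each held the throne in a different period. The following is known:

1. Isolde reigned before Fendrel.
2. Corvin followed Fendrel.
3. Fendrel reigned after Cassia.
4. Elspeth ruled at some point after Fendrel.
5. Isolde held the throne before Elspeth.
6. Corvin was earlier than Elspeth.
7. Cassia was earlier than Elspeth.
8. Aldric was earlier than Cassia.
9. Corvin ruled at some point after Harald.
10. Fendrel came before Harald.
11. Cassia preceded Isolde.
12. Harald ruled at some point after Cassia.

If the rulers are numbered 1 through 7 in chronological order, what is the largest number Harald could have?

5

Harald must come before Corvin and Elspeth — 2 rulers forced after them.
Everything else can be placed before Harald in some valid order, so Harald can sit as late as position 7 − 2 = 5.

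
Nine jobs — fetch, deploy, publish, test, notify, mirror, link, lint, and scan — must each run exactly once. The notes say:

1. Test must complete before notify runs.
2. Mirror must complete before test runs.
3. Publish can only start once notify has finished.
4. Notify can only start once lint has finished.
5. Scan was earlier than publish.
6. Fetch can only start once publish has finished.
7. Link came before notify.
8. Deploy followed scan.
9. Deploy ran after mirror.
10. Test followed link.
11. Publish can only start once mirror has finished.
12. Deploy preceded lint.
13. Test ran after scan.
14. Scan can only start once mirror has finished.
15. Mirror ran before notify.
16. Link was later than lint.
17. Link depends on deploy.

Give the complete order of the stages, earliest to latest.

mirror, scan, deploy, lint, link, test, notify, publish, fetch

The constraints fix every adjacent pair, so only one ordering works:
mirror → scan → deploy → lint → link → test → notify → publish → fetch.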